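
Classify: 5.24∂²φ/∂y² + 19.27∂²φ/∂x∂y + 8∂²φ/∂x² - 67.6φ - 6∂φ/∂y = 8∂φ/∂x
Rewriting in standard form: 8∂²φ/∂x² + 19.27∂²φ/∂x∂y + 5.24∂²φ/∂y² - 8∂φ/∂x - 6∂φ/∂y - 67.6φ = 0. Hyperbolic (discriminant = 203.6529).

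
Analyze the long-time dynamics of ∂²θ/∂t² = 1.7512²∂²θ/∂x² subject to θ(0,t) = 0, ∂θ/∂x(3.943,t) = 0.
Long-time behavior: θ oscillates (no decay). Energy is conserved; the solution oscillates indefinitely as standing waves.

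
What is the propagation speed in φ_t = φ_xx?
Infinite. The heat equation is parabolic, not hyperbolic, so disturbances propagate instantly.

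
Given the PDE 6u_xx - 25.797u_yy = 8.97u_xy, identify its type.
Rewriting in standard form: 6u_xx - 8.97u_xy - 25.797u_yy = 0. The second-order coefficients are A = 6, B = -8.97, C = -25.797. Since B² - 4AC = 699.5889 > 0, this is a hyperbolic PDE.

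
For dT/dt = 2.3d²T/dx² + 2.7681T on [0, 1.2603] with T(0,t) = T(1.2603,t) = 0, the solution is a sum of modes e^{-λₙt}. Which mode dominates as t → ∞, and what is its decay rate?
Eigenvalues: λₙ = 2.3n²π²/1.2603² - 2.7681.
First three modes:
  n=1: λ₁ = 2.3π²/1.2603² - 2.7681 ≈ 11.523
  n=2: λ₂ = 9.2π²/1.2603² - 2.7681 ≈ 54.398
  n=3: λ₃ = 20.7π²/1.2603² - 2.7681 ≈ 125.856
Since 2.3π²/1.2603² ≈ 14.292 > 2.7681, all λₙ > 0.
The n=1 mode decays slowest → dominates as t → ∞.
Asymptotic: T ~ c₁ sin(πx/1.2603) e^{-λ₁t} with decay rate λ₁ ≈ 11.523.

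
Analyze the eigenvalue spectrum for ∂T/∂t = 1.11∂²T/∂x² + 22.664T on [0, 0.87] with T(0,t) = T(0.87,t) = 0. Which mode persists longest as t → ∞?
Eigenvalues: λₙ = 1.11n²π²/0.87² - 22.664.
First three modes:
  n=1: λ₁ = 1.11π²/0.87² - 22.664 ≈ -8.19
  n=2: λ₂ = 4.44π²/0.87² - 22.664 ≈ 35.231
  n=3: λ₃ = 9.99π²/0.87² - 22.664 ≈ 107.601
Since 1.11π²/0.87² ≈ 14.474 < 22.664, λ₁ < 0.
The n=1 mode grows fastest (−λₙ is largest for n=1) → dominates.
Asymptotic: T ~ c₁ sin(πx/0.87) e^{8.19t} (exponential growth at rate −λ₁ ≈ 8.19).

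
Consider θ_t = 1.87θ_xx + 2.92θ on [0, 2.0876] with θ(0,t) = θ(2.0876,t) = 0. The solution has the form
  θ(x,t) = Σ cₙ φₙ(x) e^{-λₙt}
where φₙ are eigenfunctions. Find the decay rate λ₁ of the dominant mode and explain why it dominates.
Eigenvalues: λₙ = 1.87n²π²/2.0876² - 2.92.
First three modes:
  n=1: λ₁ = 1.87π²/2.0876² - 2.92 ≈ 1.315
  n=2: λ₂ = 7.48π²/2.0876² - 2.92 ≈ 14.02
  n=3: λ₃ = 16.83π²/2.0876² - 2.92 ≈ 35.194
Since 1.87π²/2.0876² ≈ 4.235 > 2.92, all λₙ > 0.
The n=1 mode decays slowest → dominates as t → ∞.
Asymptotic: θ ~ c₁ sin(πx/2.0876) e^{-λ₁t} with decay rate λ₁ ≈ 1.315.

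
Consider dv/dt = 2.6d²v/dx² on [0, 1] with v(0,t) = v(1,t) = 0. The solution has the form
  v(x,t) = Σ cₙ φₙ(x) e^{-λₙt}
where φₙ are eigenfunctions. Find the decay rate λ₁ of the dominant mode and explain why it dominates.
Eigenvalues: λₙ = 2.6n²π².
First three modes:
  n=1: λ₁ = 2.6π² ≈ 25.661
  n=2: λ₂ = 10.4π² ≈ 102.644 (4× faster decay)
  n=3: λ₃ = 23.4π² ≈ 230.949 (9× faster decay)
As t → ∞, higher modes decay exponentially faster. The n=1 mode dominates: v ~ c₁ sin(πx) e^{-λ₁t}.
Decay rate: λ₁ = 2.6π² ≈ 25.661.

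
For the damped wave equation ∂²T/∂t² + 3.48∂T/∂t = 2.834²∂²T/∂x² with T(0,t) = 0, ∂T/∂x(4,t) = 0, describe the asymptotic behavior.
T → 0. Damping (γ=3.48) dissipates energy; oscillations decay exponentially.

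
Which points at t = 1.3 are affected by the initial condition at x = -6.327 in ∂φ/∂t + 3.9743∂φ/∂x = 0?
At x = -1.16041. The characteristic carries data from (-6.327, 0) to (-1.16041, 1.3).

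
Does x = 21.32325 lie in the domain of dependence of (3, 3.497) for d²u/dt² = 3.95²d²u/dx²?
No. The domain of dependence is [-10.81315, 16.81315], and 21.32325 is outside this interval.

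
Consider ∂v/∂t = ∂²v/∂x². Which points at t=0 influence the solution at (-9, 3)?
The entire real line. The heat equation has infinite propagation speed: any initial disturbance instantly affects all points (though exponentially small far away).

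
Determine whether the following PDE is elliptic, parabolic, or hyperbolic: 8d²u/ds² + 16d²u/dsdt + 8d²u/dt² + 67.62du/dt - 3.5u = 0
Coefficients: A = 8, B = 16, C = 8. B² - 4AC = 0, which is zero, so the equation is parabolic.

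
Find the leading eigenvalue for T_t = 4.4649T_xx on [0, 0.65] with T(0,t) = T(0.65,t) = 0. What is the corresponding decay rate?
Eigenvalues: λₙ = 4.4649n²π²/0.65².
First three modes:
  n=1: λ₁ = 4.4649π²/0.65² ≈ 104.3
  n=2: λ₂ = 17.8596π²/0.65² ≈ 417.2 (4× faster decay)
  n=3: λ₃ = 40.1841π²/0.65² ≈ 938.701 (9× faster decay)
As t → ∞, higher modes decay exponentially faster. The n=1 mode dominates: T ~ c₁ sin(πx/0.65) e^{-λ₁t}.
Decay rate: λ₁ = 4.4649π²/0.65² ≈ 104.3.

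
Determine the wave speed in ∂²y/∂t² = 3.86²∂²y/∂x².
Speed = 3.86. Information travels along characteristics x = x₀ ± 3.86t.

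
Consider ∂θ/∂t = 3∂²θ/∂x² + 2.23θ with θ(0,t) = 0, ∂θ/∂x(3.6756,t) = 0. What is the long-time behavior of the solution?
As t → ∞, θ grows unboundedly. Reaction dominates diffusion (r=2.23 > κπ²/(4L²)≈0.55); solution grows exponentially.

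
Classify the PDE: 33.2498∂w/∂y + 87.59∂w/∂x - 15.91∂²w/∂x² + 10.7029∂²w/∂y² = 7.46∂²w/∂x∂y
Rewriting in standard form: -15.91∂²w/∂x² - 7.46∂²w/∂x∂y + 10.7029∂²w/∂y² + 87.59∂w/∂x + 33.2498∂w/∂y = 0. A = -15.91, B = -7.46, C = 10.7029. Discriminant B² - 4AC = 736.784156. Since 736.784156 > 0, hyperbolic.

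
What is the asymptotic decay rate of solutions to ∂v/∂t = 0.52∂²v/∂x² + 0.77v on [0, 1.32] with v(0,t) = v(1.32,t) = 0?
Eigenvalues: λₙ = 0.52n²π²/1.32² - 0.77.
First three modes:
  n=1: λ₁ = 0.52π²/1.32² - 0.77 ≈ 2.175
  n=2: λ₂ = 2.08π²/1.32² - 0.77 ≈ 11.012
  n=3: λ₃ = 4.68π²/1.32² - 0.77 ≈ 25.739
Since 0.52π²/1.32² ≈ 2.945 > 0.77, all λₙ > 0.
The n=1 mode decays slowest → dominates as t → ∞.
Asymptotic: v ~ c₁ sin(πx/1.32) e^{-λ₁t} with decay rate λ₁ ≈ 2.175.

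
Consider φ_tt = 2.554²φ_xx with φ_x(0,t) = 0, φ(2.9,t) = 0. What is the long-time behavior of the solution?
As t → ∞, φ oscillates (no decay). Energy is conserved; the solution oscillates indefinitely as standing waves.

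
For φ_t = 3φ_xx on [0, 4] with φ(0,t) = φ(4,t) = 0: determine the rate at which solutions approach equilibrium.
Eigenvalues: λₙ = 3n²π²/4².
First three modes:
  n=1: λ₁ = 3π²/4² ≈ 1.851
  n=2: λ₂ = 12π²/4² ≈ 7.402 (4× faster decay)
  n=3: λ₃ = 27π²/4² ≈ 16.655 (9× faster decay)
As t → ∞, higher modes decay exponentially faster. The n=1 mode dominates: φ ~ c₁ sin(πx/4) e^{-λ₁t}.
Decay rate: λ₁ = 3π²/4² ≈ 1.851.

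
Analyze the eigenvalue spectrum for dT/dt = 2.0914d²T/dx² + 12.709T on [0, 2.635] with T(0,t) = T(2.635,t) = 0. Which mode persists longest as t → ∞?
Eigenvalues: λₙ = 2.0914n²π²/2.635² - 12.709.
First three modes:
  n=1: λ₁ = 2.0914π²/2.635² - 12.709 ≈ -9.736
  n=2: λ₂ = 8.3656π²/2.635² - 12.709 ≈ -0.818
  n=3: λ₃ = 18.8226π²/2.635² - 12.709 ≈ 14.047
Since 2.0914π²/2.635² ≈ 2.973 < 12.709, λ₁ < 0.
The n=1 mode grows fastest (−λₙ is largest for n=1) → dominates.
Asymptotic: T ~ c₁ sin(πx/2.635) e^{9.736t} (exponential growth at rate −λ₁ ≈ 9.736).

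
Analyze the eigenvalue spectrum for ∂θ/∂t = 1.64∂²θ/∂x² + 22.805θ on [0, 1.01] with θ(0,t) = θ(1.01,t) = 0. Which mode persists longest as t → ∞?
Eigenvalues: λₙ = 1.64n²π²/1.01² - 22.805.
First three modes:
  n=1: λ₁ = 1.64π²/1.01² - 22.805 ≈ -6.938
  n=2: λ₂ = 6.56π²/1.01² - 22.805 ≈ 40.664
  n=3: λ₃ = 14.76π²/1.01² - 22.805 ≈ 120
Since 1.64π²/1.01² ≈ 15.867 < 22.805, λ₁ < 0.
The n=1 mode grows fastest (−λₙ is largest for n=1) → dominates.
Asymptotic: θ ~ c₁ sin(πx/1.01) e^{6.938t} (exponential growth at rate −λ₁ ≈ 6.938).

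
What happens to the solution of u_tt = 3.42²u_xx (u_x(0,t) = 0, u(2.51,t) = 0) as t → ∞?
u oscillates (no decay). Energy is conserved; the solution oscillates indefinitely as standing waves.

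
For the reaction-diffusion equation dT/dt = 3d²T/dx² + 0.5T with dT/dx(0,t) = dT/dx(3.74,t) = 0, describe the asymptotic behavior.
T grows unboundedly. With Neumann BCs the constant mode has diffusion eigenvalue 0, so any r > 0 makes it grow like e^(0.5t); solution grows exponentially.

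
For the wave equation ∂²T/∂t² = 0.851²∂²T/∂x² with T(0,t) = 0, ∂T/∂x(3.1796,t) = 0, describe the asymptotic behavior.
T oscillates (no decay). Energy is conserved; the solution oscillates indefinitely as standing waves.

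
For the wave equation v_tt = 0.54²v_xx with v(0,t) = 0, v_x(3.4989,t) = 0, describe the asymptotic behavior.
v oscillates (no decay). Energy is conserved; the solution oscillates indefinitely as standing waves.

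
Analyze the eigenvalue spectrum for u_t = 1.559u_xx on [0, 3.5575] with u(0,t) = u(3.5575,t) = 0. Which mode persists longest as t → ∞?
Eigenvalues: λₙ = 1.559n²π²/3.5575².
First three modes:
  n=1: λ₁ = 1.559π²/3.5575² ≈ 1.216
  n=2: λ₂ = 6.236π²/3.5575² ≈ 4.863 (4× faster decay)
  n=3: λ₃ = 14.031π²/3.5575² ≈ 10.942 (9× faster decay)
As t → ∞, higher modes decay exponentially faster. The n=1 mode dominates: u ~ c₁ sin(πx/3.5575) e^{-λ₁t}.
Decay rate: λ₁ = 1.559π²/3.5575² ≈ 1.216.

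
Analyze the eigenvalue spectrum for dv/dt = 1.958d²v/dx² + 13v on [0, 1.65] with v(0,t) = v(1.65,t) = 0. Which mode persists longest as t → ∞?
Eigenvalues: λₙ = 1.958n²π²/1.65² - 13.
First three modes:
  n=1: λ₁ = 1.958π²/1.65² - 13 ≈ -5.902
  n=2: λ₂ = 7.832π²/1.65² - 13 ≈ 15.393
  n=3: λ₃ = 17.622π²/1.65² - 13 ≈ 50.883
Since 1.958π²/1.65² ≈ 7.098 < 13, λ₁ < 0.
The n=1 mode grows fastest (−λₙ is largest for n=1) → dominates.
Asymptotic: v ~ c₁ sin(πx/1.65) e^{5.902t} (exponential growth at rate −λ₁ ≈ 5.902).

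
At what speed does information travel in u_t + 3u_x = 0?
Speed = 3. Information travels along x - 3t = const (rightward).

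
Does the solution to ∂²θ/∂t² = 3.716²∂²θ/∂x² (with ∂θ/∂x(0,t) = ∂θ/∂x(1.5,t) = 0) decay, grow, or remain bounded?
θ oscillates about a mean that drifts linearly in t (generically unbounded; no decay). There is no damping, so the nonconstant modes persist as standing waves (energy conserved, no decay). But with Neumann conditions at both ends the constant mode has eigenvalue 0: the spatial mean M(t) of θ satisfies M'' = 0, so M(t) = M(0) + M'(0)·t. Unless the initial velocity has zero mean (∫θ_t(x,0)dx = 0), the solution grows linearly in t (unbounded, though not exponentially); if it does have zero mean, the solution stays bounded and simply oscillates.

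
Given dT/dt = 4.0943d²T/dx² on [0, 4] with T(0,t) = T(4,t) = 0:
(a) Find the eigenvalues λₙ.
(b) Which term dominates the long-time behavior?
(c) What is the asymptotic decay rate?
Eigenvalues: λₙ = 4.0943n²π²/4².
First three modes:
  n=1: λ₁ = 4.0943π²/4² ≈ 2.526
  n=2: λ₂ = 16.3772π²/4² ≈ 10.102 (4× faster decay)
  n=3: λ₃ = 36.8487π²/4² ≈ 22.73 (9× faster decay)
As t → ∞, higher modes decay exponentially faster. The n=1 mode dominates: T ~ c₁ sin(πx/4) e^{-λ₁t}.
Decay rate: λ₁ = 4.0943π²/4² ≈ 2.526.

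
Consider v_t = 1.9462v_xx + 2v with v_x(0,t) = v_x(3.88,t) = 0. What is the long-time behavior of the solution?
As t → ∞, v grows unboundedly. With Neumann BCs the constant mode has diffusion eigenvalue 0, so any r > 0 makes it grow like e^(2t); solution grows exponentially.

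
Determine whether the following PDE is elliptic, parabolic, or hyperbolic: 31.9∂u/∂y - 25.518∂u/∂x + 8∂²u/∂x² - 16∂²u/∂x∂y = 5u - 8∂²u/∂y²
Rewriting in standard form: 8∂²u/∂x² - 16∂²u/∂x∂y + 8∂²u/∂y² - 25.518∂u/∂x + 31.9∂u/∂y - 5u = 0. Coefficients: A = 8, B = -16, C = 8. B² - 4AC = 0, which is zero, so the equation is parabolic.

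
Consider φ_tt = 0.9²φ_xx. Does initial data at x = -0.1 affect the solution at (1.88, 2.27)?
Yes. The domain of dependence is [-0.163, 3.923], and -0.1 ∈ [-0.163, 3.923].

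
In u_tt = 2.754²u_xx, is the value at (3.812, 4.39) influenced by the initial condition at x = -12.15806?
No. The domain of dependence is [-8.27806, 15.90206], and -12.15806 is outside this interval.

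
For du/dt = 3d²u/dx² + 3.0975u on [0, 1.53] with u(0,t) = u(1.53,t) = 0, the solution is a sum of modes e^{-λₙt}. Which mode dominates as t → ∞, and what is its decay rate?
Eigenvalues: λₙ = 3n²π²/1.53² - 3.0975.
First three modes:
  n=1: λ₁ = 3π²/1.53² - 3.0975 ≈ 9.551
  n=2: λ₂ = 12π²/1.53² - 3.0975 ≈ 47.496
  n=3: λ₃ = 27π²/1.53² - 3.0975 ≈ 110.739
Since 3π²/1.53² ≈ 12.648 > 3.0975, all λₙ > 0.
The n=1 mode decays slowest → dominates as t → ∞.
Asymptotic: u ~ c₁ sin(πx/1.53) e^{-λ₁t} with decay rate λ₁ ≈ 9.551.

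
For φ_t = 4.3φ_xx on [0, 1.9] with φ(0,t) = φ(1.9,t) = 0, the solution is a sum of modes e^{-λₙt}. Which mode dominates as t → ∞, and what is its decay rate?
Eigenvalues: λₙ = 4.3n²π²/1.9².
First three modes:
  n=1: λ₁ = 4.3π²/1.9² ≈ 11.756
  n=2: λ₂ = 17.2π²/1.9² ≈ 47.024 (4× faster decay)
  n=3: λ₃ = 38.7π²/1.9² ≈ 105.804 (9× faster decay)
As t → ∞, higher modes decay exponentially faster. The n=1 mode dominates: φ ~ c₁ sin(πx/1.9) e^{-λ₁t}.
Decay rate: λ₁ = 4.3π²/1.9² ≈ 11.756.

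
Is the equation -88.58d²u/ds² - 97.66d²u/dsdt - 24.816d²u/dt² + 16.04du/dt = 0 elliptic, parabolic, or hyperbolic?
Computing B² - 4AC with A = -88.58, B = -97.66, C = -24.816: discriminant = 744.67048 (positive). Answer: hyperbolic.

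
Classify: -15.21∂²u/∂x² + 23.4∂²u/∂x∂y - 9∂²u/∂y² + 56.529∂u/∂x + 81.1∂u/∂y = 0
Parabolic (discriminant = 0).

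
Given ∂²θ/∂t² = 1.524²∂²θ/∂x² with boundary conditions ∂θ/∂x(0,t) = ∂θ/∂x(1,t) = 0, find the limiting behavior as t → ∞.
θ oscillates about a mean that drifts linearly in t (generically unbounded; no decay). There is no damping, so the nonconstant modes persist as standing waves (energy conserved, no decay). But with Neumann conditions at both ends the constant mode has eigenvalue 0: the spatial mean M(t) of θ satisfies M'' = 0, so M(t) = M(0) + M'(0)·t. Unless the initial velocity has zero mean (∫θ_t(x,0)dx = 0), the solution grows linearly in t (unbounded, though not exponentially); if it does have zero mean, the solution stays bounded and simply oscillates.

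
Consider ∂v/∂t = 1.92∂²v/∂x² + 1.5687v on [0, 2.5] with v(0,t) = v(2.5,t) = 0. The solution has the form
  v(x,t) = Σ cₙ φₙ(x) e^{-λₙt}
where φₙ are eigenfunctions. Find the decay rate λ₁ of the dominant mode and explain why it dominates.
Eigenvalues: λₙ = 1.92n²π²/2.5² - 1.5687.
First three modes:
  n=1: λ₁ = 1.92π²/2.5² - 1.5687 ≈ 1.463
  n=2: λ₂ = 7.68π²/2.5² - 1.5687 ≈ 10.559
  n=3: λ₃ = 17.28π²/2.5² - 1.5687 ≈ 25.719
Since 1.92π²/2.5² ≈ 3.032 > 1.5687, all λₙ > 0.
The n=1 mode decays slowest → dominates as t → ∞.
Asymptotic: v ~ c₁ sin(πx/2.5) e^{-λ₁t} with decay rate λ₁ ≈ 1.463.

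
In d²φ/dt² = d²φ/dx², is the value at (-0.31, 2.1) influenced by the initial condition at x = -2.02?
Yes. The domain of dependence is [-2.41, 1.79], and -2.02 ∈ [-2.41, 1.79].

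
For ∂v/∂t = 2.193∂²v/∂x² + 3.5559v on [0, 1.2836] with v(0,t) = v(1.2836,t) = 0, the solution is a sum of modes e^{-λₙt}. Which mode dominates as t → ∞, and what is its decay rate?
Eigenvalues: λₙ = 2.193n²π²/1.2836² - 3.5559.
First three modes:
  n=1: λ₁ = 2.193π²/1.2836² - 3.5559 ≈ 9.581
  n=2: λ₂ = 8.772π²/1.2836² - 3.5559 ≈ 48.99
  n=3: λ₃ = 19.737π²/1.2836² - 3.5559 ≈ 114.672
Since 2.193π²/1.2836² ≈ 13.136 > 3.5559, all λₙ > 0.
The n=1 mode decays slowest → dominates as t → ∞.
Asymptotic: v ~ c₁ sin(πx/1.2836) e^{-λ₁t} with decay rate λ₁ ≈ 9.581.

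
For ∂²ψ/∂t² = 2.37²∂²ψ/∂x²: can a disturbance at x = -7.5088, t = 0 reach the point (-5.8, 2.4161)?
Yes. The domain of dependence is [-11.526157, -0.073843], and -7.5088 ∈ [-11.526157, -0.073843].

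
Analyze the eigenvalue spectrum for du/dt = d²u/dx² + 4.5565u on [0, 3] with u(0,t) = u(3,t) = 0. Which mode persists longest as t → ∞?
Eigenvalues: λₙ = n²π²/3² - 4.5565.
First three modes:
  n=1: λ₁ = π²/3² - 4.5565 ≈ -3.46
  n=2: λ₂ = 4π²/3² - 4.5565 ≈ -0.17
  n=3: λ₃ = 9π²/3² - 4.5565 ≈ 5.313
Since π²/3² ≈ 1.097 < 4.5565, λ₁ < 0.
The n=1 mode grows fastest (−λₙ is largest for n=1) → dominates.
Asymptotic: u ~ c₁ sin(πx/3) e^{3.46t} (exponential growth at rate −λ₁ ≈ 3.46).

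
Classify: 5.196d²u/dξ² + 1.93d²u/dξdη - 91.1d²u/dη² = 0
Hyperbolic (discriminant = 1897.1473).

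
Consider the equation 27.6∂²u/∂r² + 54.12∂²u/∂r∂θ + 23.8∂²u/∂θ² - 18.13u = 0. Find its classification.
Hyperbolic. (A = 27.6, B = 54.12, C = 23.8 gives B² - 4AC = 301.4544.)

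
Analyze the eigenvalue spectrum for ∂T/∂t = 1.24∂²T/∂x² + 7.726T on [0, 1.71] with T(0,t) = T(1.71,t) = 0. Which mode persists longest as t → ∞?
Eigenvalues: λₙ = 1.24n²π²/1.71² - 7.726.
First three modes:
  n=1: λ₁ = 1.24π²/1.71² - 7.726 ≈ -3.541
  n=2: λ₂ = 4.96π²/1.71² - 7.726 ≈ 9.015
  n=3: λ₃ = 11.16π²/1.71² - 7.726 ≈ 29.942
Since 1.24π²/1.71² ≈ 4.185 < 7.726, λ₁ < 0.
The n=1 mode grows fastest (−λₙ is largest for n=1) → dominates.
Asymptotic: T ~ c₁ sin(πx/1.71) e^{3.541t} (exponential growth at rate −λ₁ ≈ 3.541).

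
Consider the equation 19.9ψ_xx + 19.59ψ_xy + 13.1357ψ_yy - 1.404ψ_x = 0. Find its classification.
Elliptic. (A = 19.9, B = 19.59, C = 13.1357 gives B² - 4AC = -661.83362.)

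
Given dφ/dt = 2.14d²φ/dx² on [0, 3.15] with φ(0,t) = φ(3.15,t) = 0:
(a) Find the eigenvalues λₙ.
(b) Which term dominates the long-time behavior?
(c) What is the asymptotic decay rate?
Eigenvalues: λₙ = 2.14n²π²/3.15².
First three modes:
  n=1: λ₁ = 2.14π²/3.15² ≈ 2.129
  n=2: λ₂ = 8.56π²/3.15² ≈ 8.514 (4× faster decay)
  n=3: λ₃ = 19.26π²/3.15² ≈ 19.157 (9× faster decay)
As t → ∞, higher modes decay exponentially faster. The n=1 mode dominates: φ ~ c₁ sin(πx/3.15) e^{-λ₁t}.
Decay rate: λ₁ = 2.14π²/3.15² ≈ 2.129.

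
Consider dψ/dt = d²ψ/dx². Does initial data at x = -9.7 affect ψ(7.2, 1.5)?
Yes, for any finite x. The heat equation has infinite propagation speed, so all initial data affects all points at any t > 0.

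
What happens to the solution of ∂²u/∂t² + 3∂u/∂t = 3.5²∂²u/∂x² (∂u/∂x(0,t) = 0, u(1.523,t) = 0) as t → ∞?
u → 0. Damping (γ=3) dissipates energy; oscillations decay exponentially.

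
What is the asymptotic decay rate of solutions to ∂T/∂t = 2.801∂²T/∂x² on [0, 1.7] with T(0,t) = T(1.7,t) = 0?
Eigenvalues: λₙ = 2.801n²π²/1.7².
First three modes:
  n=1: λ₁ = 2.801π²/1.7² ≈ 9.566
  n=2: λ₂ = 11.204π²/1.7² ≈ 38.263 (4× faster decay)
  n=3: λ₃ = 25.209π²/1.7² ≈ 86.091 (9× faster decay)
As t → ∞, higher modes decay exponentially faster. The n=1 mode dominates: T ~ c₁ sin(πx/1.7) e^{-λ₁t}.
Decay rate: λ₁ = 2.801π²/1.7² ≈ 9.566.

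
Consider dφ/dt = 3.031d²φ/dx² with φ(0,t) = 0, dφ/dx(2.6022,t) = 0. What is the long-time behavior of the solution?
As t → ∞, φ → 0. Heat escapes through the Dirichlet boundary.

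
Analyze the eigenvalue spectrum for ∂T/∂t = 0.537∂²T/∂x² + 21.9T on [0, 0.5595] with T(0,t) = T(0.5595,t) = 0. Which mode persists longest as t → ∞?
Eigenvalues: λₙ = 0.537n²π²/0.5595² - 21.9.
First three modes:
  n=1: λ₁ = 0.537π²/0.5595² - 21.9 ≈ -4.969
  n=2: λ₂ = 2.148π²/0.5595² - 21.9 ≈ 45.823
  n=3: λ₃ = 4.833π²/0.5595² - 21.9 ≈ 130.476
Since 0.537π²/0.5595² ≈ 16.931 < 21.9, λ₁ < 0.
The n=1 mode grows fastest (−λₙ is largest for n=1) → dominates.
Asymptotic: T ~ c₁ sin(πx/0.5595) e^{4.969t} (exponential growth at rate −λ₁ ≈ 4.969).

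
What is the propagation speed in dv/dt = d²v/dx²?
Infinite. The heat equation is parabolic, not hyperbolic, so disturbances propagate instantly.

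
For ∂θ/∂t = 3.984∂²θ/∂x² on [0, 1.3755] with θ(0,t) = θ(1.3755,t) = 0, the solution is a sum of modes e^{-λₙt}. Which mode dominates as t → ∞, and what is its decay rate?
Eigenvalues: λₙ = 3.984n²π²/1.3755².
First three modes:
  n=1: λ₁ = 3.984π²/1.3755² ≈ 20.783
  n=2: λ₂ = 15.936π²/1.3755² ≈ 83.13 (4× faster decay)
  n=3: λ₃ = 35.856π²/1.3755² ≈ 187.043 (9× faster decay)
As t → ∞, higher modes decay exponentially faster. The n=1 mode dominates: θ ~ c₁ sin(πx/1.3755) e^{-λ₁t}.
Decay rate: λ₁ = 3.984π²/1.3755² ≈ 20.783.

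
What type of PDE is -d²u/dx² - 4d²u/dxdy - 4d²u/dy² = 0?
With A = -1, B = -4, C = -4, the discriminant is 0. This is a parabolic PDE.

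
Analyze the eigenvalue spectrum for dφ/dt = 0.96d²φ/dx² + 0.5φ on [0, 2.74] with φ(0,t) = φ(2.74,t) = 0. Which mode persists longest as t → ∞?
Eigenvalues: λₙ = 0.96n²π²/2.74² - 0.5.
First three modes:
  n=1: λ₁ = 0.96π²/2.74² - 0.5 ≈ 0.762
  n=2: λ₂ = 3.84π²/2.74² - 0.5 ≈ 4.548
  n=3: λ₃ = 8.64π²/2.74² - 0.5 ≈ 10.858
Since 0.96π²/2.74² ≈ 1.262 > 0.5, all λₙ > 0.
The n=1 mode decays slowest → dominates as t → ∞.
Asymptotic: φ ~ c₁ sin(πx/2.74) e^{-λ₁t} with decay rate λ₁ ≈ 0.762.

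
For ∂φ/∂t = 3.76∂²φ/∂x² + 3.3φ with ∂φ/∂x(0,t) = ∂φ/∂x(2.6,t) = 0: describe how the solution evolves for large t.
φ grows unboundedly. With Neumann BCs the constant mode has diffusion eigenvalue 0, so any r > 0 makes it grow like e^(3.3t); solution grows exponentially.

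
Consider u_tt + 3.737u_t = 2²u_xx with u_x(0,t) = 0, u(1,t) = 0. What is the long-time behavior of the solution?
As t → ∞, u → 0. Damping (γ=3.737) dissipates energy; oscillations decay exponentially.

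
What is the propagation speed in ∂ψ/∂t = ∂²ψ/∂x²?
Infinite. The heat equation is parabolic, not hyperbolic, so disturbances propagate instantly.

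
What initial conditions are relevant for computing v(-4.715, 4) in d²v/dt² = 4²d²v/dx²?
Domain of dependence: [-20.715, 11.285]. Signals travel at speed 4, so data within |x - -4.715| ≤ 4·4 = 16 can reach the point.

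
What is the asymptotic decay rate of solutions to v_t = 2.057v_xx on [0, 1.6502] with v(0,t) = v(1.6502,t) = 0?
Eigenvalues: λₙ = 2.057n²π²/1.6502².
First three modes:
  n=1: λ₁ = 2.057π²/1.6502² ≈ 7.455
  n=2: λ₂ = 8.228π²/1.6502² ≈ 29.821 (4× faster decay)
  n=3: λ₃ = 18.513π²/1.6502² ≈ 67.097 (9× faster decay)
As t → ∞, higher modes decay exponentially faster. The n=1 mode dominates: v ~ c₁ sin(πx/1.6502) e^{-λ₁t}.
Decay rate: λ₁ = 2.057π²/1.6502² ≈ 7.455.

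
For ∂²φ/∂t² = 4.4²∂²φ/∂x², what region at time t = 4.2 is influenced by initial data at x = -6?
Domain of influence: [-24.48, 12.48]. Data at x = -6 spreads outward at speed 4.4.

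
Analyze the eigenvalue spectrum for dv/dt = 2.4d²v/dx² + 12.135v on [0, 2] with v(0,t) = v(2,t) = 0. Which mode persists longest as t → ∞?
Eigenvalues: λₙ = 2.4n²π²/2² - 12.135.
First three modes:
  n=1: λ₁ = 2.4π²/2² - 12.135 ≈ -6.213
  n=2: λ₂ = 9.6π²/2² - 12.135 ≈ 11.552
  n=3: λ₃ = 21.6π²/2² - 12.135 ≈ 41.161
Since 2.4π²/2² ≈ 5.922 < 12.135, λ₁ < 0.
The n=1 mode grows fastest (−λₙ is largest for n=1) → dominates.
Asymptotic: v ~ c₁ sin(πx/2) e^{6.213t} (exponential growth at rate −λ₁ ≈ 6.213).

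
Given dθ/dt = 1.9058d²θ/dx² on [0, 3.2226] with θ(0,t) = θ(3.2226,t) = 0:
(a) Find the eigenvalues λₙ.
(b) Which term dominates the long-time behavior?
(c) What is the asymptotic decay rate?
Eigenvalues: λₙ = 1.9058n²π²/3.2226².
First three modes:
  n=1: λ₁ = 1.9058π²/3.2226² ≈ 1.811
  n=2: λ₂ = 7.6232π²/3.2226² ≈ 7.245 (4× faster decay)
  n=3: λ₃ = 17.1522π²/3.2226² ≈ 16.301 (9× faster decay)
As t → ∞, higher modes decay exponentially faster. The n=1 mode dominates: θ ~ c₁ sin(πx/3.2226) e^{-λ₁t}.
Decay rate: λ₁ = 1.9058π²/3.2226² ≈ 1.811.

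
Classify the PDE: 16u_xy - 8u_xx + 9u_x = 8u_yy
Rewriting in standard form: -8u_xx + 16u_xy - 8u_yy + 9u_x = 0. A = -8, B = 16, C = -8. Discriminant B² - 4AC = 0. Since 0 = 0, parabolic.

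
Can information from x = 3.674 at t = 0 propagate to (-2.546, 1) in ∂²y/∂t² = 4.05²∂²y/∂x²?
No. The domain of dependence is [-6.596, 1.504], and 3.674 is outside this interval.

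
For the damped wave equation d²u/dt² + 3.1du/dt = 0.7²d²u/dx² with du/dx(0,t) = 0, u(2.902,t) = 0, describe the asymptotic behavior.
u → 0. Damping (γ=3.1) dissipates energy; oscillations decay exponentially.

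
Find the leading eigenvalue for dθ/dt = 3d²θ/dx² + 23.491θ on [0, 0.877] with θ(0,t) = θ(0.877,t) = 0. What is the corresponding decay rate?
Eigenvalues: λₙ = 3n²π²/0.877² - 23.491.
First three modes:
  n=1: λ₁ = 3π²/0.877² - 23.491 ≈ 15.006
  n=2: λ₂ = 12π²/0.877² - 23.491 ≈ 130.495
  n=3: λ₃ = 27π²/0.877² - 23.491 ≈ 322.978
Since 3π²/0.877² ≈ 38.497 > 23.491, all λₙ > 0.
The n=1 mode decays slowest → dominates as t → ∞.
Asymptotic: θ ~ c₁ sin(πx/0.877) e^{-λ₁t} with decay rate λ₁ ≈ 15.006.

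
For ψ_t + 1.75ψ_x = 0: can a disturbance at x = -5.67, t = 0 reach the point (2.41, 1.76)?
No. Only data at x = -0.67 affects (2.41, 1.76). Advection has one-way propagation along characteristics.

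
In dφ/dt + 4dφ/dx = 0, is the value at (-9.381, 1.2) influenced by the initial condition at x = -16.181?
No. Only data at x = -14.181 affects (-9.381, 1.2). Advection has one-way propagation along characteristics.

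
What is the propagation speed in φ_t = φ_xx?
Infinite. The heat equation is parabolic, not hyperbolic, so disturbances propagate instantly.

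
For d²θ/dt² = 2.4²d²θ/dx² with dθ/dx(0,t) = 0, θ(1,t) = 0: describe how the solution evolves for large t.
θ oscillates (no decay). Energy is conserved; the solution oscillates indefinitely as standing waves.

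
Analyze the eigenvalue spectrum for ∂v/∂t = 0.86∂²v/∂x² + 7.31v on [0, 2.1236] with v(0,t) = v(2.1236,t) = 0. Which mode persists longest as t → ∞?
Eigenvalues: λₙ = 0.86n²π²/2.1236² - 7.31.
First three modes:
  n=1: λ₁ = 0.86π²/2.1236² - 7.31 ≈ -5.428
  n=2: λ₂ = 3.44π²/2.1236² - 7.31 ≈ 0.219
  n=3: λ₃ = 7.74π²/2.1236² - 7.31 ≈ 9.629
Since 0.86π²/2.1236² ≈ 1.882 < 7.31, λ₁ < 0.
The n=1 mode grows fastest (−λₙ is largest for n=1) → dominates.
Asymptotic: v ~ c₁ sin(πx/2.1236) e^{5.428t} (exponential growth at rate −λ₁ ≈ 5.428).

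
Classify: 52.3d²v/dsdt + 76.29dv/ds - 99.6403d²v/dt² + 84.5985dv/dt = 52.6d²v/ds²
Rewriting in standard form: -52.6d²v/ds² + 52.3d²v/dsdt - 99.6403d²v/dt² + 76.29dv/ds + 84.5985dv/dt = 0. Elliptic (discriminant = -18229.02912).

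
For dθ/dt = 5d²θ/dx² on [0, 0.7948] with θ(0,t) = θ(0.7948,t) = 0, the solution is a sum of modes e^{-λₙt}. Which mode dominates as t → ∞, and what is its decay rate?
Eigenvalues: λₙ = 5n²π²/0.7948².
First three modes:
  n=1: λ₁ = 5π²/0.7948² ≈ 78.119
  n=2: λ₂ = 20π²/0.7948² ≈ 312.474 (4× faster decay)
  n=3: λ₃ = 45π²/0.7948² ≈ 703.067 (9× faster decay)
As t → ∞, higher modes decay exponentially faster. The n=1 mode dominates: θ ~ c₁ sin(πx/0.7948) e^{-λ₁t}.
Decay rate: λ₁ = 5π²/0.7948² ≈ 78.119.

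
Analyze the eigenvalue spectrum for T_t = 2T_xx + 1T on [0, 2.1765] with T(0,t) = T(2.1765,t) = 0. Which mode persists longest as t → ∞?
Eigenvalues: λₙ = 2n²π²/2.1765² - 1.
First three modes:
  n=1: λ₁ = 2π²/2.1765² - 1 ≈ 3.167
  n=2: λ₂ = 8π²/2.1765² - 1 ≈ 15.668
  n=3: λ₃ = 18π²/2.1765² - 1 ≈ 36.502
Since 2π²/2.1765² ≈ 4.167 > 1, all λₙ > 0.
The n=1 mode decays slowest → dominates as t → ∞.
Asymptotic: T ~ c₁ sin(πx/2.1765) e^{-λ₁t} with decay rate λ₁ ≈ 3.167.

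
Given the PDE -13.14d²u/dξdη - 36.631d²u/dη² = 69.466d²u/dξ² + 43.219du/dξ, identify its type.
Rewriting in standard form: -69.466d²u/dξ² - 13.14d²u/dξdη - 36.631d²u/dη² - 43.219du/dξ = 0. The second-order coefficients are A = -69.466, B = -13.14, C = -36.631. Since B² - 4AC = -10005.776584 < 0, this is an elliptic PDE.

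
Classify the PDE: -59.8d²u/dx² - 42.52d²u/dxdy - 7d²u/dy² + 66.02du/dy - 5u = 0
A = -59.8, B = -42.52, C = -7. Discriminant B² - 4AC = 133.5504. Since 133.5504 > 0, hyperbolic.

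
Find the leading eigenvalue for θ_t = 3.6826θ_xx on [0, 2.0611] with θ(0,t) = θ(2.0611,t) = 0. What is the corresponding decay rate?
Eigenvalues: λₙ = 3.6826n²π²/2.0611².
First three modes:
  n=1: λ₁ = 3.6826π²/2.0611² ≈ 8.556
  n=2: λ₂ = 14.7304π²/2.0611² ≈ 34.223 (4× faster decay)
  n=3: λ₃ = 33.1434π²/2.0611² ≈ 77.001 (9× faster decay)
As t → ∞, higher modes decay exponentially faster. The n=1 mode dominates: θ ~ c₁ sin(πx/2.0611) e^{-λ₁t}.
Decay rate: λ₁ = 3.6826π²/2.0611² ≈ 8.556.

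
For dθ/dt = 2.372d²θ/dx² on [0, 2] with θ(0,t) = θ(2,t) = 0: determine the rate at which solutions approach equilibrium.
Eigenvalues: λₙ = 2.372n²π²/2².
First three modes:
  n=1: λ₁ = 2.372π²/2² ≈ 5.853
  n=2: λ₂ = 9.488π²/2² ≈ 23.411 (4× faster decay)
  n=3: λ₃ = 21.348π²/2² ≈ 52.674 (9× faster decay)
As t → ∞, higher modes decay exponentially faster. The n=1 mode dominates: θ ~ c₁ sin(πx/2) e^{-λ₁t}.
Decay rate: λ₁ = 2.372π²/2² ≈ 5.853.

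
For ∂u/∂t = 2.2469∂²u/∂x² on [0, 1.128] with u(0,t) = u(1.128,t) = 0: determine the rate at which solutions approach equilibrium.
Eigenvalues: λₙ = 2.2469n²π²/1.128².
First three modes:
  n=1: λ₁ = 2.2469π²/1.128² ≈ 17.429
  n=2: λ₂ = 8.9876π²/1.128² ≈ 69.715 (4× faster decay)
  n=3: λ₃ = 20.2221π²/1.128² ≈ 156.858 (9× faster decay)
As t → ∞, higher modes decay exponentially faster. The n=1 mode dominates: u ~ c₁ sin(πx/1.128) e^{-λ₁t}.
Decay rate: λ₁ = 2.2469π²/1.128² ≈ 17.429.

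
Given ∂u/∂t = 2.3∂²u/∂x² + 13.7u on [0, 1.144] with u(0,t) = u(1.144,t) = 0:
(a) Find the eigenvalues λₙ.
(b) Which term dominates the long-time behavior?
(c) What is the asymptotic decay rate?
Eigenvalues: λₙ = 2.3n²π²/1.144² - 13.7.
First three modes:
  n=1: λ₁ = 2.3π²/1.144² - 13.7 ≈ 3.645
  n=2: λ₂ = 9.2π²/1.144² - 13.7 ≈ 55.68
  n=3: λ₃ = 20.7π²/1.144² - 13.7 ≈ 142.405
Since 2.3π²/1.144² ≈ 17.345 > 13.7, all λₙ > 0.
The n=1 mode decays slowest → dominates as t → ∞.
Asymptotic: u ~ c₁ sin(πx/1.144) e^{-λ₁t} with decay rate λ₁ ≈ 3.645.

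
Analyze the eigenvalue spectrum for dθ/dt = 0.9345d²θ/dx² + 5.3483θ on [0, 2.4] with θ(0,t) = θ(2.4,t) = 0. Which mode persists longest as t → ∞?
Eigenvalues: λₙ = 0.9345n²π²/2.4² - 5.3483.
First three modes:
  n=1: λ₁ = 0.9345π²/2.4² - 5.3483 ≈ -3.747
  n=2: λ₂ = 3.738π²/2.4² - 5.3483 ≈ 1.057
  n=3: λ₃ = 8.4105π²/2.4² - 5.3483 ≈ 9.063
Since 0.9345π²/2.4² ≈ 1.601 < 5.3483, λ₁ < 0.
The n=1 mode grows fastest (−λₙ is largest for n=1) → dominates.
Asymptotic: θ ~ c₁ sin(πx/2.4) e^{3.747t} (exponential growth at rate −λ₁ ≈ 3.747).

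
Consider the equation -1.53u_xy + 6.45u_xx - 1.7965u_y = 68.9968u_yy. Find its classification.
Rewriting in standard form: 6.45u_xx - 1.53u_xy - 68.9968u_yy - 1.7965u_y = 0. Hyperbolic. (A = 6.45, B = -1.53, C = -68.9968 gives B² - 4AC = 1782.45834.)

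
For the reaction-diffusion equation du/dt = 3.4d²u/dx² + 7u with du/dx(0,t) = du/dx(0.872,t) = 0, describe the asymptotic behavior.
u grows unboundedly. With Neumann BCs the constant mode has diffusion eigenvalue 0, so any r > 0 makes it grow like e^(7t); solution grows exponentially.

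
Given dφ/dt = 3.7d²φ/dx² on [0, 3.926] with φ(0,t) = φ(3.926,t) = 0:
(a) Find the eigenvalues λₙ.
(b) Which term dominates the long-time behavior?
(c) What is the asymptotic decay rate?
Eigenvalues: λₙ = 3.7n²π²/3.926².
First three modes:
  n=1: λ₁ = 3.7π²/3.926² ≈ 2.369
  n=2: λ₂ = 14.8π²/3.926² ≈ 9.477 (4× faster decay)
  n=3: λ₃ = 33.3π²/3.926² ≈ 21.323 (9× faster decay)
As t → ∞, higher modes decay exponentially faster. The n=1 mode dominates: φ ~ c₁ sin(πx/3.926) e^{-λ₁t}.
Decay rate: λ₁ = 3.7π²/3.926² ≈ 2.369.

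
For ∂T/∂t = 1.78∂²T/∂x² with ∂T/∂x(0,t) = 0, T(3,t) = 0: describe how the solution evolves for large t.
T → 0. Heat escapes through the Dirichlet boundary.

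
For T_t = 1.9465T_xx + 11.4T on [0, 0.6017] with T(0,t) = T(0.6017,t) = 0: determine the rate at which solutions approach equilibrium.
Eigenvalues: λₙ = 1.9465n²π²/0.6017² - 11.4.
First three modes:
  n=1: λ₁ = 1.9465π²/0.6017² - 11.4 ≈ 41.663
  n=2: λ₂ = 7.786π²/0.6017² - 11.4 ≈ 200.853
  n=3: λ₃ = 17.5185π²/0.6017² - 11.4 ≈ 466.17
Since 1.9465π²/0.6017² ≈ 53.063 > 11.4, all λₙ > 0.
The n=1 mode decays slowest → dominates as t → ∞.
Asymptotic: T ~ c₁ sin(πx/0.6017) e^{-λ₁t} with decay rate λ₁ ≈ 41.663.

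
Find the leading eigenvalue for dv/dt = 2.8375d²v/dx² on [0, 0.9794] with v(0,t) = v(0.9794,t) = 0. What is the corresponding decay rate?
Eigenvalues: λₙ = 2.8375n²π²/0.9794².
First three modes:
  n=1: λ₁ = 2.8375π²/0.9794² ≈ 29.195
  n=2: λ₂ = 11.35π²/0.9794² ≈ 116.782 (4× faster decay)
  n=3: λ₃ = 25.5375π²/0.9794² ≈ 262.759 (9× faster decay)
As t → ∞, higher modes decay exponentially faster. The n=1 mode dominates: v ~ c₁ sin(πx/0.9794) e^{-λ₁t}.
Decay rate: λ₁ = 2.8375π²/0.9794² ≈ 29.195.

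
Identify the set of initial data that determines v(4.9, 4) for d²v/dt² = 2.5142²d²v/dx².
Domain of dependence: [-5.1568, 14.9568]. Signals travel at speed 2.5142, so data within |x - 4.9| ≤ 2.5142·4 = 10.0568 can reach the point.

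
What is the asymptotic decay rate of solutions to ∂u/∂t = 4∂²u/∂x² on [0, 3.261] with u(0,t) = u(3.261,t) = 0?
Eigenvalues: λₙ = 4n²π²/3.261².
First three modes:
  n=1: λ₁ = 4π²/3.261² ≈ 3.712
  n=2: λ₂ = 16π²/3.261² ≈ 14.85 (4× faster decay)
  n=3: λ₃ = 36π²/3.261² ≈ 33.412 (9× faster decay)
As t → ∞, higher modes decay exponentially faster. The n=1 mode dominates: u ~ c₁ sin(πx/3.261) e^{-λ₁t}.
Decay rate: λ₁ = 4π²/3.261² ≈ 3.712.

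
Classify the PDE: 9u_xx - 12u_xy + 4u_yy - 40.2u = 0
A = 9, B = -12, C = 4. Discriminant B² - 4AC = 0. Since 0 = 0, parabolic.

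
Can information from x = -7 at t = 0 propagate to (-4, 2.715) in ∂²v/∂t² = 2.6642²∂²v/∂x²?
Yes. The domain of dependence is [-11.233303, 3.233303], and -7 ∈ [-11.233303, 3.233303].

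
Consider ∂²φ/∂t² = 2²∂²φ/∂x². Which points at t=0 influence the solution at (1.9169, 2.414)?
Domain of dependence: [-2.9111, 6.7449]. Signals travel at speed 2, so data within |x - 1.9169| ≤ 2·2.414 = 4.828 can reach the point.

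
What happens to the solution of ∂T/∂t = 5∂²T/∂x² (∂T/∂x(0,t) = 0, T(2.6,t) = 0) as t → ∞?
T → 0. Heat escapes through the Dirichlet boundary.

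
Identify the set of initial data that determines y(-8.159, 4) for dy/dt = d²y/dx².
The entire real line. The heat equation has infinite propagation speed: any initial disturbance instantly affects all points (though exponentially small far away).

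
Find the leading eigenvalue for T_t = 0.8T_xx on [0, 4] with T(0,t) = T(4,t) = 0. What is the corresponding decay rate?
Eigenvalues: λₙ = 0.8n²π²/4².
First three modes:
  n=1: λ₁ = 0.8π²/4² ≈ 0.493
  n=2: λ₂ = 3.2π²/4² ≈ 1.974 (4× faster decay)
  n=3: λ₃ = 7.2π²/4² ≈ 4.441 (9× faster decay)
As t → ∞, higher modes decay exponentially faster. The n=1 mode dominates: T ~ c₁ sin(πx/4) e^{-λ₁t}.
Decay rate: λ₁ = 0.8π²/4² ≈ 0.493.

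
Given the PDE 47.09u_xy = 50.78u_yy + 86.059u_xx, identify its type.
Rewriting in standard form: -86.059u_xx + 47.09u_xy - 50.78u_yy = 0. The second-order coefficients are A = -86.059, B = 47.09, C = -50.78. Since B² - 4AC = -15262.83598 < 0, this is an elliptic PDE.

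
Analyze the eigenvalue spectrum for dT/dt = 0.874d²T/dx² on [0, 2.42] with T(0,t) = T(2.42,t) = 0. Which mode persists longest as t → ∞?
Eigenvalues: λₙ = 0.874n²π²/2.42².
First three modes:
  n=1: λ₁ = 0.874π²/2.42² ≈ 1.473
  n=2: λ₂ = 3.496π²/2.42² ≈ 5.892 (4× faster decay)
  n=3: λ₃ = 7.866π²/2.42² ≈ 13.256 (9× faster decay)
As t → ∞, higher modes decay exponentially faster. The n=1 mode dominates: T ~ c₁ sin(πx/2.42) e^{-λ₁t}.
Decay rate: λ₁ = 0.874π²/2.42² ≈ 1.473.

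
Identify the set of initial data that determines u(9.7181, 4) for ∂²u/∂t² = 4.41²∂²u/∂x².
Domain of dependence: [-7.9219, 27.3581]. Signals travel at speed 4.41, so data within |x - 9.7181| ≤ 4.41·4 = 17.64 can reach the point.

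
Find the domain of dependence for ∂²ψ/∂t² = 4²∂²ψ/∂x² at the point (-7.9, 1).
Domain of dependence: [-11.9, -3.9]. Signals travel at speed 4, so data within |x - -7.9| ≤ 4·1 = 4 can reach the point.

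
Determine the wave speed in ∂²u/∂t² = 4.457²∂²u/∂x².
Speed = 4.457. Information travels along characteristics x = x₀ ± 4.457t.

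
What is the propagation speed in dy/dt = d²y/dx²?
Infinite. The heat equation is parabolic, not hyperbolic, so disturbances propagate instantly.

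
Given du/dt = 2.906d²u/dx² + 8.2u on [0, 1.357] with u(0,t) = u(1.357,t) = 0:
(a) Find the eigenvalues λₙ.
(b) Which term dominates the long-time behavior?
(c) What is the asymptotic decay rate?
Eigenvalues: λₙ = 2.906n²π²/1.357² - 8.2.
First three modes:
  n=1: λ₁ = 2.906π²/1.357² - 8.2 ≈ 7.375
  n=2: λ₂ = 11.624π²/1.357² - 8.2 ≈ 54.101
  n=3: λ₃ = 26.154π²/1.357² - 8.2 ≈ 131.977
Since 2.906π²/1.357² ≈ 15.575 > 8.2, all λₙ > 0.
The n=1 mode decays slowest → dominates as t → ∞.
Asymptotic: u ~ c₁ sin(πx/1.357) e^{-λ₁t} with decay rate λ₁ ≈ 7.375.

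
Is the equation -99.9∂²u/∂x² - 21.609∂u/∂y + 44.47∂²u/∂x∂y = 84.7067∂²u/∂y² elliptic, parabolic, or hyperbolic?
Rewriting in standard form: -99.9∂²u/∂x² + 44.47∂²u/∂x∂y - 84.7067∂²u/∂y² - 21.609∂u/∂y = 0. Computing B² - 4AC with A = -99.9, B = 44.47, C = -84.7067: discriminant = -31871.21642 (negative). Answer: elliptic.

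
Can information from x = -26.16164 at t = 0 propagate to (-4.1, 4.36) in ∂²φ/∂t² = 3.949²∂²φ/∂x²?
No. The domain of dependence is [-21.31764, 13.11764], and -26.16164 is outside this interval.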